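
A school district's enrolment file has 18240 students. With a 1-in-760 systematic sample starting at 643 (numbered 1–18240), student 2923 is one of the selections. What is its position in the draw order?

k = 760
position = (2923 − 643)/760 + 1 = 2280/760 + 1 = 3 + 1 = 4

4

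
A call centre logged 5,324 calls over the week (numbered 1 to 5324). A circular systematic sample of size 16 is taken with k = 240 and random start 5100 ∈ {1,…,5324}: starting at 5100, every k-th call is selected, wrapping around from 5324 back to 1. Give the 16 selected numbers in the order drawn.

5100, 16, 256, 496, 736, 976, 1216, 1456, 1696, 1936, 2176, 2416, 2656, 2896, 3136, 3376

Selection 1: 5100
Selection 2: 5100 + 240 = 5340 → 5340 − 5324 = 16
Selection 3: 16 + 240 = 256
Selection 4: 256 + 240 = 496
Selection 5: 496 + 240 = 736
Selection 6: 736 + 240 = 976
Selection 7: 976 + 240 = 1216
Selection 8: 1216 + 240 = 1456
Selection 9: 1456 + 240 = 1696
Selection 10: 1696 + 240 = 1936
Selection 11: 1936 + 240 = 2176
Selection 12: 2176 + 240 = 2416
Selection 13: 2416 + 240 = 2656
Selection 14: 2656 + 240 = 2896
Selection 15: 2896 + 240 = 3136
Selection 16: 3136 + 240 = 3376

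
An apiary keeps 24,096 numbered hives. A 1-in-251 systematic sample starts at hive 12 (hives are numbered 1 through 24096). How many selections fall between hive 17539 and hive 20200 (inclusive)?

k = 251
First selection ≥ 17539: 12 + ⌈(17539−12)/251⌉·251 = 12 + 70×251 = 17582
Last selection ≤ 20200: 12 + ⌊(20200−12)/251⌋·251 = 12 + 80×251 = 20092
Count = 80 − 70 + 1 = 11

11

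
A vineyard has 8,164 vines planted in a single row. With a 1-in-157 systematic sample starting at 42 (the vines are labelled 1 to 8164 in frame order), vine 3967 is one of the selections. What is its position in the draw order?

k = 157
position = (3967 − 42)/157 + 1 = 3925/157 + 1 = 25 + 1 = 26

26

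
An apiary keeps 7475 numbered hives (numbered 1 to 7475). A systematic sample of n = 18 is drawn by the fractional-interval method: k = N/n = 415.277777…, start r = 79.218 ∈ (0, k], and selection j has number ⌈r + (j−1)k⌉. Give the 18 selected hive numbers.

80, 495, 910, 1326, 1741, 2156, 2571, 2987, 3402, 3817, 4232, 4648, 5063, 5478, 5894, 6309, 6724, 7139

j=1: r + 0k = 79.218 → ⌈·⌉ = 80
j=2: r + 1k = 494.495777… → ⌈·⌉ = 495
j=3: r + 2k = 909.773555… → ⌈·⌉ = 910
j=4: r + 3k = 1325.051333… → ⌈·⌉ = 1326
j=5: r + 4k = 1740.329111… → ⌈·⌉ = 1741
j=6: r + 5k = 2155.606888… → ⌈·⌉ = 2156
j=7: r + 6k = 2570.884666… → ⌈·⌉ = 2571
j=8: r + 7k = 2986.162444… → ⌈·⌉ = 2987
j=9: r + 8k = 3401.440222… → ⌈·⌉ = 3402
j=10: r + 9k = 3816.718 → ⌈·⌉ = 3817
j=11: r + 10k = 4231.995777… → ⌈·⌉ = 4232
j=12: r + 11k = 4647.273555… → ⌈·⌉ = 4648
j=13: r + 12k = 5062.551333… → ⌈·⌉ = 5063
j=14: r + 13k = 5477.829111… → ⌈·⌉ = 5478
j=15: r + 14k = 5893.106888… → ⌈·⌉ = 5894
j=16: r + 15k = 6308.384666… → ⌈·⌉ = 6309
j=17: r + 16k = 6723.662444… → ⌈·⌉ = 6724
j=18: r + 17k = 7138.940222… → ⌈·⌉ = 7139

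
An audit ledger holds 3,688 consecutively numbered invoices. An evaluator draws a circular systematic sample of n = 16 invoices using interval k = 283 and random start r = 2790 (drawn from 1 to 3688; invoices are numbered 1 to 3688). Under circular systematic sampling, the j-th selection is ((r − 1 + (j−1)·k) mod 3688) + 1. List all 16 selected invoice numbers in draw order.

Selection 1: 2790
Selection 2: 2790 + 283 = 3073
Selection 3: 3073 + 283 = 3356
Selection 4: 3356 + 283 = 3639
Selection 5: 3639 + 283 = 3922 → 3922 − 3688 = 234
Selection 6: 234 + 283 = 517
Selection 7: 517 + 283 = 800
Selection 8: 800 + 283 = 1083
Selection 9: 1083 + 283 = 1366
Selection 10: 1366 + 283 = 1649
Selection 11: 1649 + 283 = 1932
Selection 12: 1932 + 283 = 2215
Selection 13: 2215 + 283 = 2498
Selection 14: 2498 + 283 = 2781
Selection 15: 2781 + 283 = 3064
Selection 16: 3064 + 283 = 3347

2790, 3073, 3356, 3639, 234, 517, 800, 1083, 1366, 1649, 1932, 2215, 2498, 2781, 3064, 3347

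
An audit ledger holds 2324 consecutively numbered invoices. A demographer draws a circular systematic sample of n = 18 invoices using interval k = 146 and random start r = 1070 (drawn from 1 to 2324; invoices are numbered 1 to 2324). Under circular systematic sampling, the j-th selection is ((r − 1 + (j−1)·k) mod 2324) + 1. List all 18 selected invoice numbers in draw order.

Selection 1: 1070
Selection 2: 1070 + 146 = 1216
Selection 3: 1216 + 146 = 1362
Selection 4: 1362 + 146 = 1508
Selection 5: 1508 + 146 = 1654
Selection 6: 1654 + 146 = 1800
Selection 7: 1800 + 146 = 1946
Selection 8: 1946 + 146 = 2092
Selection 9: 2092 + 146 = 2238
Selection 10: 2238 + 146 = 2384 → 2384 − 2324 = 60
Selection 11: 60 + 146 = 206
Selection 12: 206 + 146 = 352
Selection 13: 352 + 146 = 498
Selection 14: 498 + 146 = 644
Selection 15: 644 + 146 = 790
Selection 16: 790 + 146 = 936
Selection 17: 936 + 146 = 1082
Selection 18: 1082 + 146 = 1228

1070, 1216, 1362, 1508, 1654, 1800, 1946, 2092, 2238, 60, 206, 352, 498, 644, 790, 936, 1082, 1228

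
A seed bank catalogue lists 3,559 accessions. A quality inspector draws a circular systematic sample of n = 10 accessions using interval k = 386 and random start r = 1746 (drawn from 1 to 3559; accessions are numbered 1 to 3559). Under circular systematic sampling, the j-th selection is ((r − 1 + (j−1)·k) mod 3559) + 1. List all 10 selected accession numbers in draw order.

1746, 2132, 2518, 2904, 3290, 117, 503, 889, 1275, 1661

Selection 1: 1746
Selection 2: 1746 + 386 = 2132
Selection 3: 2132 + 386 = 2518
Selection 4: 2518 + 386 = 2904
Selection 5: 2904 + 386 = 3290
Selection 6: 3290 + 386 = 3676 → 3676 − 3559 = 117
Selection 7: 117 + 386 = 503
Selection 8: 503 + 386 = 889
Selection 9: 889 + 386 = 1275
Selection 10: 1275 + 386 = 1661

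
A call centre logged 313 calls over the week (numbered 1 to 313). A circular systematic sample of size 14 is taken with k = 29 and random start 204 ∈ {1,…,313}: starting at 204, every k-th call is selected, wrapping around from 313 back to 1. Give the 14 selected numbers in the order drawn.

Selection 1: 204
Selection 2: 204 + 29 = 233
Selection 3: 233 + 29 = 262
Selection 4: 262 + 29 = 291
Selection 5: 291 + 29 = 320 → 320 − 313 = 7
Selection 6: 7 + 29 = 36
Selection 7: 36 + 29 = 65
Selection 8: 65 + 29 = 94
Selection 9: 94 + 29 = 123
Selection 10: 123 + 29 = 152
Selection 11: 152 + 29 = 181
Selection 12: 181 + 29 = 210
Selection 13: 210 + 29 = 239
Selection 14: 239 + 29 = 268

204, 233, 262, 291, 7, 36, 65, 94, 123, 152, 181, 210, 239, 268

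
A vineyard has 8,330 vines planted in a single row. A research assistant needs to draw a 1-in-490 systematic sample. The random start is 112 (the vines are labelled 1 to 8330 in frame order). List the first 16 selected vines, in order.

112, 602, 1092, 1582, 2072, 2562, 3052, 3542, 4032, 4522, 5012, 5502, 5992, 6482, 6972, 7462

vine 1: 112
vine 2: 112 + 490 = 602
vine 3: 602 + 490 = 1092
vine 4: 1092 + 490 = 1582
vine 5: 1582 + 490 = 2072
vine 6: 2072 + 490 = 2562
vine 7: 2562 + 490 = 3052
vine 8: 3052 + 490 = 3542
vine 9: 3542 + 490 = 4032
vine 10: 4032 + 490 = 4522
vine 11: 4522 + 490 = 5012
vine 12: 5012 + 490 = 5502
vine 13: 5502 + 490 = 5992
vine 14: 5992 + 490 = 6482
vine 15: 6482 + 490 = 6972
vine 16: 6972 + 490 = 7462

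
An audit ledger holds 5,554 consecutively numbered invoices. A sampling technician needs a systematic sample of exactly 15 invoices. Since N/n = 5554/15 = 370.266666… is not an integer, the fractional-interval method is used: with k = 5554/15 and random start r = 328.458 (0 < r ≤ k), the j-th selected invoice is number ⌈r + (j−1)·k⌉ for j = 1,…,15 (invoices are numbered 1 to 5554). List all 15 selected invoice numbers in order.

329, 699, 1069, 1440, 1810, 2180, 2551, 2921, 3291, 3661, 4032, 4402, 4772, 5142, 5513

j=1: r + 0k = 328.458 → ⌈·⌉ = 329
j=2: r + 1k = 698.724666… → ⌈·⌉ = 699
j=3: r + 2k = 1068.991333… → ⌈·⌉ = 1069
j=4: r + 3k = 1439.258 → ⌈·⌉ = 1440
j=5: r + 4k = 1809.524666… → ⌈·⌉ = 1810
j=6: r + 5k = 2179.791333… → ⌈·⌉ = 2180
j=7: r + 6k = 2550.058 → ⌈·⌉ = 2551
j=8: r + 7k = 2920.324666… → ⌈·⌉ = 2921
j=9: r + 8k = 3290.591333… → ⌈·⌉ = 3291
j=10: r + 9k = 3660.858 → ⌈·⌉ = 3661
j=11: r + 10k = 4031.124666… → ⌈·⌉ = 4032
j=12: r + 11k = 4401.391333… → ⌈·⌉ = 4402
j=13: r + 12k = 4771.658 → ⌈·⌉ = 4772
j=14: r + 13k = 5141.924666… → ⌈·⌉ = 5142
j=15: r + 14k = 5512.191333… → ⌈·⌉ = 5513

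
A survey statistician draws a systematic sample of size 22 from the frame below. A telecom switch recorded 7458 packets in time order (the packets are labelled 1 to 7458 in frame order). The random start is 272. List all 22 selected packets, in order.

272, 611, 950, 1289, 1628, 1967, 2306, 2645, 2984, 3323, 3662, 4001, 4340, 4679, 5018, 5357, 5696, 6035, 6374, 6713, 7052, 7391

k = N/n = 7458/22 = 339
packet 1: 272
packet 2: 272 + 339 = 611
packet 3: 611 + 339 = 950
packet 4: 950 + 339 = 1289
packet 5: 1289 + 339 = 1628
packet 6: 1628 + 339 = 1967
packet 7: 1967 + 339 = 2306
packet 8: 2306 + 339 = 2645
packet 9: 2645 + 339 = 2984
packet 10: 2984 + 339 = 3323
packet 11: 3323 + 339 = 3662
packet 12: 3662 + 339 = 4001
packet 13: 4001 + 339 = 4340
packet 14: 4340 + 339 = 4679
packet 15: 4679 + 339 = 5018
packet 16: 5018 + 339 = 5357
packet 17: 5357 + 339 = 5696
packet 18: 5696 + 339 = 6035
packet 19: 6035 + 339 = 6374
packet 20: 6374 + 339 = 6713
packet 21: 6713 + 339 = 7052
packet 22: 7052 + 339 = 7391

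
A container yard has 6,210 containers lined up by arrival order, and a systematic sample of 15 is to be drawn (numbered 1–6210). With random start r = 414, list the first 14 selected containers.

k = N/n = 6210/15 = 414
container 1: 414
container 2: 414 + 414 = 828
container 3: 828 + 414 = 1242
container 4: 1242 + 414 = 1656
container 5: 1656 + 414 = 2070
container 6: 2070 + 414 = 2484
container 7: 2484 + 414 = 2898
container 8: 2898 + 414 = 3312
container 9: 3312 + 414 = 3726
container 10: 3726 + 414 = 4140
container 11: 4140 + 414 = 4554
container 12: 4554 + 414 = 4968
container 13: 4968 + 414 = 5382
container 14: 5382 + 414 = 5796

414, 828, 1242, 1656, 2070, 2484, 2898, 3312, 3726, 4140, 4554, 4968, 5382, 5796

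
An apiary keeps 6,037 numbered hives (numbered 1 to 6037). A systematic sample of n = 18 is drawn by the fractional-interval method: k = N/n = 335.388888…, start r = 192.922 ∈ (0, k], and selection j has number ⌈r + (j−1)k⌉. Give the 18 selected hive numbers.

j=1: r + 0k = 192.922 → ⌈·⌉ = 193
j=2: r + 1k = 528.310888… → ⌈·⌉ = 529
j=3: r + 2k = 863.699777… → ⌈·⌉ = 864
j=4: r + 3k = 1199.088666… → ⌈·⌉ = 1200
j=5: r + 4k = 1534.477555… → ⌈·⌉ = 1535
j=6: r + 5k = 1869.866444… → ⌈·⌉ = 1870
j=7: r + 6k = 2205.255333… → ⌈·⌉ = 2206
j=8: r + 7k = 2540.644222… → ⌈·⌉ = 2541
j=9: r + 8k = 2876.033111… → ⌈·⌉ = 2877
j=10: r + 9k = 3211.422 → ⌈·⌉ = 3212
j=11: r + 10k = 3546.810888… → ⌈·⌉ = 3547
j=12: r + 11k = 3882.199777… → ⌈·⌉ = 3883
j=13: r + 12k = 4217.588666… → ⌈·⌉ = 4218
j=14: r + 13k = 4552.977555… → ⌈·⌉ = 4553
j=15: r + 14k = 4888.366444… → ⌈·⌉ = 4889
j=16: r + 15k = 5223.755333… → ⌈·⌉ = 5224
j=17: r + 16k = 5559.144222… → ⌈·⌉ = 5560
j=18: r + 17k = 5894.533111… → ⌈·⌉ = 5895

193, 529, 864, 1200, 1535, 1870, 2206, 2541, 2877, 3212, 3547, 3883, 4218, 4553, 4889, 5224, 5560, 5895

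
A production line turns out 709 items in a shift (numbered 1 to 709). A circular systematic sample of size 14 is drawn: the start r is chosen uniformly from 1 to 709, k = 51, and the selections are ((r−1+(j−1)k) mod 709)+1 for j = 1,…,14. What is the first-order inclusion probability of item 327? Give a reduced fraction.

For each position j, as r ranges over 1…709 the j-th selection hits every item exactly once, so item 327 is selected for exactly 14 of the 709 starts.
Inclusion probability = 14/709.

14/709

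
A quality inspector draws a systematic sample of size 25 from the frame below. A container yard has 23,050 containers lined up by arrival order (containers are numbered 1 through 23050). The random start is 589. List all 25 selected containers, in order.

k = N/n = 23050/25 = 922
container 1: 589
container 2: 589 + 922 = 1511
container 3: 1511 + 922 = 2433
container 4: 2433 + 922 = 3355
container 5: 3355 + 922 = 4277
container 6: 4277 + 922 = 5199
container 7: 5199 + 922 = 6121
container 8: 6121 + 922 = 7043
container 9: 7043 + 922 = 7965
container 10: 7965 + 922 = 8887
container 11: 8887 + 922 = 9809
container 12: 9809 + 922 = 10731
container 13: 10731 + 922 = 11653
container 14: 11653 + 922 = 12575
container 15: 12575 + 922 = 13497
container 16: 13497 + 922 = 14419
container 17: 14419 + 922 = 15341
container 18: 15341 + 922 = 16263
container 19: 16263 + 922 = 17185
container 20: 17185 + 922 = 18107
container 21: 18107 + 922 = 19029
container 22: 19029 + 922 = 19951
container 23: 19951 + 922 = 20873
container 24: 20873 + 922 = 21795
container 25: 21795 + 922 = 22717

589, 1511, 2433, 3355, 4277, 5199, 6121, 7043, 7965, 8887, 9809, 10731, 11653, 12575, 13497, 14419, 15341, 16263, 17185, 18107, 19029, 19951, 20873, 21795, 22717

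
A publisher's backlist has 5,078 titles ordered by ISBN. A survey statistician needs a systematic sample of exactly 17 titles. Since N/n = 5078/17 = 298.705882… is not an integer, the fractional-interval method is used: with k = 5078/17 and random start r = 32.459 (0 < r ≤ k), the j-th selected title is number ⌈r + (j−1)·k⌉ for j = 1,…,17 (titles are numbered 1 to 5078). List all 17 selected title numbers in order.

j=1: r + 0k = 32.459 → ⌈·⌉ = 33
j=2: r + 1k = 331.164882… → ⌈·⌉ = 332
j=3: r + 2k = 629.870764… → ⌈·⌉ = 630
j=4: r + 3k = 928.576647… → ⌈·⌉ = 929
j=5: r + 4k = 1227.282529… → ⌈·⌉ = 1228
j=6: r + 5k = 1525.988411… → ⌈·⌉ = 1526
j=7: r + 6k = 1824.694294… → ⌈·⌉ = 1825
j=8: r + 7k = 2123.400176… → ⌈·⌉ = 2124
j=9: r + 8k = 2422.106058… → ⌈·⌉ = 2423
j=10: r + 9k = 2720.811941… → ⌈·⌉ = 2721
j=11: r + 10k = 3019.517823… → ⌈·⌉ = 3020
j=12: r + 11k = 3318.223705… → ⌈·⌉ = 3319
j=13: r + 12k = 3616.929588… → ⌈·⌉ = 3617
j=14: r + 13k = 3915.635470… → ⌈·⌉ = 3916
j=15: r + 14k = 4214.341352… → ⌈·⌉ = 4215
j=16: r + 15k = 4513.047235… → ⌈·⌉ = 4514
j=17: r + 16k = 4811.753117… → ⌈·⌉ = 4812

33, 332, 630, 929, 1228, 1526, 1825, 2124, 2423, 2721, 3020, 3319, 3617, 3916, 4215, 4514, 4812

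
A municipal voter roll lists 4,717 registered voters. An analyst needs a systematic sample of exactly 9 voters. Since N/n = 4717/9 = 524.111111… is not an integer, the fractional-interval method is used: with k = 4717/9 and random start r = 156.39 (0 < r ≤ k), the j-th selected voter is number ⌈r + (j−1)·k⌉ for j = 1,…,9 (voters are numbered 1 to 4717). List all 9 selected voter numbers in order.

j=1: r + 0k = 156.39 → ⌈·⌉ = 157
j=2: r + 1k = 680.501111… → ⌈·⌉ = 681
j=3: r + 2k = 1204.612222… → ⌈·⌉ = 1205
j=4: r + 3k = 1728.723333… → ⌈·⌉ = 1729
j=5: r + 4k = 2252.834444… → ⌈·⌉ = 2253
j=6: r + 5k = 2776.945555… → ⌈·⌉ = 2777
j=7: r + 6k = 3301.056666… → ⌈·⌉ = 3302
j=8: r + 7k = 3825.167777… → ⌈·⌉ = 3826
j=9: r + 8k = 4349.278888… → ⌈·⌉ = 4350

157, 681, 1205, 1729, 2253, 2777, 3302, 3826, 4350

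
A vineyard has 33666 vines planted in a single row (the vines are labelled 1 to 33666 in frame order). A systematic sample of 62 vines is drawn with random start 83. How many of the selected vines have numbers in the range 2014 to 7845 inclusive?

11

k = 33666/62 = 543
First selection ≥ 2014: 83 + ⌈(2014−83)/543⌉·543 = 83 + 4×543 = 2255
Last selection ≤ 7845: 83 + ⌊(7845−83)/543⌋·543 = 83 + 14×543 = 7685
Count = 14 − 4 + 1 = 11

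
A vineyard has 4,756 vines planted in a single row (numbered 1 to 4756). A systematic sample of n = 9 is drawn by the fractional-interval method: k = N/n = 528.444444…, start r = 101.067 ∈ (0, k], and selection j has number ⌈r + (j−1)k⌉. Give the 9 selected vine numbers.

102, 630, 1158, 1687, 2215, 2744, 3272, 3801, 4329

j=1: r + 0k = 101.067 → ⌈·⌉ = 102
j=2: r + 1k = 629.511444… → ⌈·⌉ = 630
j=3: r + 2k = 1157.955888… → ⌈·⌉ = 1158
j=4: r + 3k = 1686.400333… → ⌈·⌉ = 1687
j=5: r + 4k = 2214.844777… → ⌈·⌉ = 2215
j=6: r + 5k = 2743.289222… → ⌈·⌉ = 2744
j=7: r + 6k = 3271.733666… → ⌈·⌉ = 3272
j=8: r + 7k = 3800.178111… → ⌈·⌉ = 3801
j=9: r + 8k = 4328.622555… → ⌈·⌉ = 4329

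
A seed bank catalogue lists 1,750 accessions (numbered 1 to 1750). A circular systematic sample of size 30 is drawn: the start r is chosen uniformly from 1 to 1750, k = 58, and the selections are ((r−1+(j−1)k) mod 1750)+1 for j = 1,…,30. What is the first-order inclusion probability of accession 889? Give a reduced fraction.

For each position j, as r ranges over 1…1750 the j-th selection hits every accession exactly once, so accession 889 is selected for exactly 30 of the 1750 starts.
Inclusion probability = 30/1750 = 3/175.

3/175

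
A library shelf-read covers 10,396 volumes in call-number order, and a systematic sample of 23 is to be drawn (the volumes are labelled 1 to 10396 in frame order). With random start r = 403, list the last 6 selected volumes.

8087, 8539, 8991, 9443, 9895, 10347

k = N/n = 10396/23 = 452
18th selection = 403 + 17×452 = 8087
19th: 8087 + 452 = 8539
20th: 8539 + 452 = 8991
21st: 8991 + 452 = 9443
22nd: 9443 + 452 = 9895
23rd: 9895 + 452 = 10347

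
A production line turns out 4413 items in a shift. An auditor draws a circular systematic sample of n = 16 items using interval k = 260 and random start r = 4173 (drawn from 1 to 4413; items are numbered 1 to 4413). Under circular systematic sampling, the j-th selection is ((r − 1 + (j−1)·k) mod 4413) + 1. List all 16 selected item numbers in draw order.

4173, 20, 280, 540, 800, 1060, 1320, 1580, 1840, 2100, 2360, 2620, 2880, 3140, 3400, 3660

Selection 1: 4173
Selection 2: 4173 + 260 = 4433 → 4433 − 4413 = 20
Selection 3: 20 + 260 = 280
Selection 4: 280 + 260 = 540
Selection 5: 540 + 260 = 800
Selection 6: 800 + 260 = 1060
Selection 7: 1060 + 260 = 1320
Selection 8: 1320 + 260 = 1580
Selection 9: 1580 + 260 = 1840
Selection 10: 1840 + 260 = 2100
Selection 11: 2100 + 260 = 2360
Selection 12: 2360 + 260 = 2620
Selection 13: 2620 + 260 = 2880
Selection 14: 2880 + 260 = 3140
Selection 15: 3140 + 260 = 3400
Selection 16: 3400 + 260 = 3660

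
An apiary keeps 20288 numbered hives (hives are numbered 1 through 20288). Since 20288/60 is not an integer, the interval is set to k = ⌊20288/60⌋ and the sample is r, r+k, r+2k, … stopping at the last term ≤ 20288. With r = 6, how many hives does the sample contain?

61

k = ⌊20288/60⌋ = 338
Achieved size = ⌊(20288 − 6)/338⌋ + 1 = ⌊20282/338⌋ + 1 = 60 + 1 = 61
(last selection: 6 + 60×338 = 20286 ≤ 20288; next would be 20624 > 20288)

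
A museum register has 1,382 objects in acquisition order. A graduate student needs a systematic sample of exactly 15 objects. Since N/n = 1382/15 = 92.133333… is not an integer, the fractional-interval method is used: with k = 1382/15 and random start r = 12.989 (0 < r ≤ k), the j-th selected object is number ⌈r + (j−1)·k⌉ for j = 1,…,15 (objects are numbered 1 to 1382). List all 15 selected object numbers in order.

j=1: r + 0k = 12.989 → ⌈·⌉ = 13
j=2: r + 1k = 105.122333… → ⌈·⌉ = 106
j=3: r + 2k = 197.255666… → ⌈·⌉ = 198
j=4: r + 3k = 289.389 → ⌈·⌉ = 290
j=5: r + 4k = 381.522333… → ⌈·⌉ = 382
j=6: r + 5k = 473.655666… → ⌈·⌉ = 474
j=7: r + 6k = 565.789 → ⌈·⌉ = 566
j=8: r + 7k = 657.922333… → ⌈·⌉ = 658
j=9: r + 8k = 750.055666… → ⌈·⌉ = 751
j=10: r + 9k = 842.189 → ⌈·⌉ = 843
j=11: r + 10k = 934.322333… → ⌈·⌉ = 935
j=12: r + 11k = 1026.455666… → ⌈·⌉ = 1027
j=13: r + 12k = 1118.589 → ⌈·⌉ = 1119
j=14: r + 13k = 1210.722333… → ⌈·⌉ = 1211
j=15: r + 14k = 1302.855666… → ⌈·⌉ = 1303

13, 106, 198, 290, 382, 474, 566, 658, 751, 843, 935, 1027, 1119, 1211, 1303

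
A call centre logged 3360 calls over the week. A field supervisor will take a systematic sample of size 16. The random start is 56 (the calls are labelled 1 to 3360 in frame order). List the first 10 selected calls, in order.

k = N/n = 3360/16 = 210
call 1: 56
call 2: 56 + 210 = 266
call 3: 266 + 210 = 476
call 4: 476 + 210 = 686
call 5: 686 + 210 = 896
call 6: 896 + 210 = 1106
call 7: 1106 + 210 = 1316
call 8: 1316 + 210 = 1526
call 9: 1526 + 210 = 1736
call 10: 1736 + 210 = 1946

56, 266, 476, 686, 896, 1106, 1316, 1526, 1736, 1946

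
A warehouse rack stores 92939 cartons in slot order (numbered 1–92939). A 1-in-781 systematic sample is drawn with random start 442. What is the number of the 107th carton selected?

k = 781
107th selection = r + (107−1)·k = 442 + 106×781 = 442 + 82786 = 83228

83228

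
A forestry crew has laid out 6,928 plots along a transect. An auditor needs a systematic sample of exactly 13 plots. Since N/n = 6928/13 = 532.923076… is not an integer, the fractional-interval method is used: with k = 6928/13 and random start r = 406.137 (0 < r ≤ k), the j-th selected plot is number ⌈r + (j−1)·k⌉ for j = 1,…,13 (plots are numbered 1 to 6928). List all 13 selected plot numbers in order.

j=1: r + 0k = 406.137 → ⌈·⌉ = 407
j=2: r + 1k = 939.060076… → ⌈·⌉ = 940
j=3: r + 2k = 1471.983153… → ⌈·⌉ = 1472
j=4: r + 3k = 2004.906230… → ⌈·⌉ = 2005
j=5: r + 4k = 2537.829307… → ⌈·⌉ = 2538
j=6: r + 5k = 3070.752384… → ⌈·⌉ = 3071
j=7: r + 6k = 3603.675461… → ⌈·⌉ = 3604
j=8: r + 7k = 4136.598538… → ⌈·⌉ = 4137
j=9: r + 8k = 4669.521615… → ⌈·⌉ = 4670
j=10: r + 9k = 5202.444692… → ⌈·⌉ = 5203
j=11: r + 10k = 5735.367769… → ⌈·⌉ = 5736
j=12: r + 11k = 6268.290846… → ⌈·⌉ = 6269
j=13: r + 12k = 6801.213923… → ⌈·⌉ = 6802

407, 940, 1472, 2005, 2538, 3071, 3604, 4137, 4670, 5203, 5736, 6269, 6802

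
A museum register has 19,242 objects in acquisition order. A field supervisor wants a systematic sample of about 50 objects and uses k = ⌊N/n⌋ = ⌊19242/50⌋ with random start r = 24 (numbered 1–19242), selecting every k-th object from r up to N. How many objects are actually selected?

51

k = ⌊19242/50⌋ = 384
Achieved size = ⌊(19242 − 24)/384⌋ + 1 = ⌊19218/384⌋ + 1 = 50 + 1 = 51
(last selection: 24 + 50×384 = 19224 ≤ 19242; next would be 19608 > 19242)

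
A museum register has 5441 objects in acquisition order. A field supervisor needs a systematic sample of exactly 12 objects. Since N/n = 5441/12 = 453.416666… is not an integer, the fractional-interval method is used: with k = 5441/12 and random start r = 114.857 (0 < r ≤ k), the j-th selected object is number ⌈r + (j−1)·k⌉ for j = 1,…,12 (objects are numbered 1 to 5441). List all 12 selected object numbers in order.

j=1: r + 0k = 114.857 → ⌈·⌉ = 115
j=2: r + 1k = 568.273666… → ⌈·⌉ = 569
j=3: r + 2k = 1021.690333… → ⌈·⌉ = 1022
j=4: r + 3k = 1475.107 → ⌈·⌉ = 1476
j=5: r + 4k = 1928.523666… → ⌈·⌉ = 1929
j=6: r + 5k = 2381.940333… → ⌈·⌉ = 2382
j=7: r + 6k = 2835.357 → ⌈·⌉ = 2836
j=8: r + 7k = 3288.773666… → ⌈·⌉ = 3289
j=9: r + 8k = 3742.190333… → ⌈·⌉ = 3743
j=10: r + 9k = 4195.607 → ⌈·⌉ = 4196
j=11: r + 10k = 4649.023666… → ⌈·⌉ = 4650
j=12: r + 11k = 5102.440333… → ⌈·⌉ = 5103

115, 569, 1022, 1476, 1929, 2382, 2836, 3289, 3743, 4196, 4650, 5103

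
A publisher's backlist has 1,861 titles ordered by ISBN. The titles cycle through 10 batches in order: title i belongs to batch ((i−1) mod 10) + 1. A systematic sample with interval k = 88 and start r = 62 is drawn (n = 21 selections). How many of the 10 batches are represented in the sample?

5

Consecutive selections differ by k = 88, so their batch numbers differ by 88 mod 10 = 8.
gcd(88, 10) = 2, so the sample visits 10/2 = 5 distinct residues mod 10.
Start 62 is batch 2; the batches hit are 2, 4, 6, 8, 10.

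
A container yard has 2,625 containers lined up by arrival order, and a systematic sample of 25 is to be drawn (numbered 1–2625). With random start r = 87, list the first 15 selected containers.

k = N/n = 2625/25 = 105
container 1: 87
container 2: 87 + 105 = 192
container 3: 192 + 105 = 297
container 4: 297 + 105 = 402
container 5: 402 + 105 = 507
container 6: 507 + 105 = 612
container 7: 612 + 105 = 717
container 8: 717 + 105 = 822
container 9: 822 + 105 = 927
container 10: 927 + 105 = 1032
container 11: 1032 + 105 = 1137
container 12: 1137 + 105 = 1242
container 13: 1242 + 105 = 1347
container 14: 1347 + 105 = 1452
container 15: 1452 + 105 = 1557

87, 192, 297, 402, 507, 612, 717, 822, 927, 1032, 1137, 1242, 1347, 1452, 1557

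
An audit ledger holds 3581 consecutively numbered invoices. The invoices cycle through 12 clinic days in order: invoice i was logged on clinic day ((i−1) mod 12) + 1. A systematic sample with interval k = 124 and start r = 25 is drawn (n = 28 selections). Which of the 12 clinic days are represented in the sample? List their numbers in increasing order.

Consecutive selections differ by k = 124, so their clinic day numbers differ by 124 mod 12 = 4.
gcd(124, 12) = 4, so the sample visits 12/4 = 3 distinct residues mod 12.
Start 25 is clinic day 1; the clinic days hit are 1, 5, 9.

1, 5, 9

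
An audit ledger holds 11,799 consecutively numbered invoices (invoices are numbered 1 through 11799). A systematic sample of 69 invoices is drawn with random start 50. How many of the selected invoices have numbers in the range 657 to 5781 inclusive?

30

k = 11799/69 = 171
First selection ≥ 657: 50 + ⌈(657−50)/171⌉·171 = 50 + 4×171 = 734
Last selection ≤ 5781: 50 + ⌊(5781−50)/171⌋·171 = 50 + 33×171 = 5693
Count = 33 − 4 + 1 = 30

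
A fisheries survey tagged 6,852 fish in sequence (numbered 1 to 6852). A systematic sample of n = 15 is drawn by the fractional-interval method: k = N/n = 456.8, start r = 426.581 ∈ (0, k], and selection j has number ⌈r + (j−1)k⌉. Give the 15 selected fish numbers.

j=1: r + 0k = 426.581 → ⌈·⌉ = 427
j=2: r + 1k = 883.381 → ⌈·⌉ = 884
j=3: r + 2k = 1340.181 → ⌈·⌉ = 1341
j=4: r + 3k = 1796.981 → ⌈·⌉ = 1797
j=5: r + 4k = 2253.781 → ⌈·⌉ = 2254
j=6: r + 5k = 2710.581 → ⌈·⌉ = 2711
j=7: r + 6k = 3167.381 → ⌈·⌉ = 3168
j=8: r + 7k = 3624.181 → ⌈·⌉ = 3625
j=9: r + 8k = 4080.981 → ⌈·⌉ = 4081
j=10: r + 9k = 4537.781 → ⌈·⌉ = 4538
j=11: r + 10k = 4994.581 → ⌈·⌉ = 4995
j=12: r + 11k = 5451.381 → ⌈·⌉ = 5452
j=13: r + 12k = 5908.181 → ⌈·⌉ = 5909
j=14: r + 13k = 6364.981 → ⌈·⌉ = 6365
j=15: r + 14k = 6821.781 → ⌈·⌉ = 6822

427, 884, 1341, 1797, 2254, 2711, 3168, 3625, 4081, 4538, 4995, 5452, 5909, 6365, 6822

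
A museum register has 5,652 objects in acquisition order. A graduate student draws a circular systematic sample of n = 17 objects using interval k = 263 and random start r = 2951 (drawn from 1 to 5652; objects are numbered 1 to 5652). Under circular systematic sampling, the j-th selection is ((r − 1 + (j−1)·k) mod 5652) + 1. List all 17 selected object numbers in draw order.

2951, 3214, 3477, 3740, 4003, 4266, 4529, 4792, 5055, 5318, 5581, 192, 455, 718, 981, 1244, 1507

Selection 1: 2951
Selection 2: 2951 + 263 = 3214
Selection 3: 3214 + 263 = 3477
Selection 4: 3477 + 263 = 3740
Selection 5: 3740 + 263 = 4003
Selection 6: 4003 + 263 = 4266
Selection 7: 4266 + 263 = 4529
Selection 8: 4529 + 263 = 4792
Selection 9: 4792 + 263 = 5055
Selection 10: 5055 + 263 = 5318
Selection 11: 5318 + 263 = 5581
Selection 12: 5581 + 263 = 5844 → 5844 − 5652 = 192
Selection 13: 192 + 263 = 455
Selection 14: 455 + 263 = 718
Selection 15: 718 + 263 = 981
Selection 16: 981 + 263 = 1244
Selection 17: 1244 + 263 = 1507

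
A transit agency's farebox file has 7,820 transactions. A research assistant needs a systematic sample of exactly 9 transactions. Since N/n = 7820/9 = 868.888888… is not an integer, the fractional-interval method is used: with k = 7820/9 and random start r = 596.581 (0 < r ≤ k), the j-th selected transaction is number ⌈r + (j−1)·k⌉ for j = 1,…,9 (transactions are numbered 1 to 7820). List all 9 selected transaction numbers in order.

j=1: r + 0k = 596.581 → ⌈·⌉ = 597
j=2: r + 1k = 1465.469888… → ⌈·⌉ = 1466
j=3: r + 2k = 2334.358777… → ⌈·⌉ = 2335
j=4: r + 3k = 3203.247666… → ⌈·⌉ = 3204
j=5: r + 4k = 4072.136555… → ⌈·⌉ = 4073
j=6: r + 5k = 4941.025444… → ⌈·⌉ = 4942
j=7: r + 6k = 5809.914333… → ⌈·⌉ = 5810
j=8: r + 7k = 6678.803222… → ⌈·⌉ = 6679
j=9: r + 8k = 7547.692111… → ⌈·⌉ = 7548

597, 1466, 2335, 3204, 4073, 4942, 5810, 6679, 7548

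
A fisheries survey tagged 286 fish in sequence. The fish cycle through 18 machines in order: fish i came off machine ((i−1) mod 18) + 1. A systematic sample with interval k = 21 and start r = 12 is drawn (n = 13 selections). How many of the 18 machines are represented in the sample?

6

Consecutive selections differ by k = 21, so their machine numbers differ by 21 mod 18 = 3.
gcd(21, 18) = 3, so the sample visits 18/3 = 6 distinct residues mod 18.
Start 12 is machine 12; the machines hit are 3, 6, 9, 12, 15, 18.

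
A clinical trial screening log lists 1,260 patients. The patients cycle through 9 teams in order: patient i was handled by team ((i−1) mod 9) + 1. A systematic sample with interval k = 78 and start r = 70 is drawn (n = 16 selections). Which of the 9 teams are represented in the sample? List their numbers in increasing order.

1, 4, 7

Consecutive selections differ by k = 78, so their team numbers differ by 78 mod 9 = 6.
gcd(78, 9) = 3, so the sample visits 9/3 = 3 distinct residues mod 9.
Start 70 is team 7; the teams hit are 1, 4, 7.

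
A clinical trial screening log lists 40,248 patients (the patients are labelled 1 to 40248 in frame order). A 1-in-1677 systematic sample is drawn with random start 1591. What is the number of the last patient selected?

40162

k = 1677
24th selection = r + (24−1)·k = 1591 + 23×1677 = 1591 + 38571 = 40162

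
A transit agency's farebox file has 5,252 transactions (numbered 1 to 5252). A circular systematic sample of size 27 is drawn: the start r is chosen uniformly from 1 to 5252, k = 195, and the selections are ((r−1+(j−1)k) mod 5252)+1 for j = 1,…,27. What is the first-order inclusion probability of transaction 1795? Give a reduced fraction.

For each position j, as r ranges over 1…5252 the j-th selection hits every transaction exactly once, so transaction 1795 is selected for exactly 27 of the 5252 starts.
Inclusion probability = 27/5252.

27/5252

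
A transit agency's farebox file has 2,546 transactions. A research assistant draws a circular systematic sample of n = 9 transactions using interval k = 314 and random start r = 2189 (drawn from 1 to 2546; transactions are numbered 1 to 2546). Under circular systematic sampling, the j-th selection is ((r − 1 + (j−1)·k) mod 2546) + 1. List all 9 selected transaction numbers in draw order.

Selection 1: 2189
Selection 2: 2189 + 314 = 2503
Selection 3: 2503 + 314 = 2817 → 2817 − 2546 = 271
Selection 4: 271 + 314 = 585
Selection 5: 585 + 314 = 899
Selection 6: 899 + 314 = 1213
Selection 7: 1213 + 314 = 1527
Selection 8: 1527 + 314 = 1841
Selection 9: 1841 + 314 = 2155

2189, 2503, 271, 585, 899, 1213, 1527, 1841, 2155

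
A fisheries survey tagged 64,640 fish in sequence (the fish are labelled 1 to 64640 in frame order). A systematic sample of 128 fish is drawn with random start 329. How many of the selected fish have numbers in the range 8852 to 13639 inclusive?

k = 64640/128 = 505
First selection ≥ 8852: 329 + ⌈(8852−329)/505⌉·505 = 329 + 17×505 = 8914
Last selection ≤ 13639: 329 + ⌊(13639−329)/505⌋·505 = 329 + 26×505 = 13459
Count = 26 − 17 + 1 = 10

10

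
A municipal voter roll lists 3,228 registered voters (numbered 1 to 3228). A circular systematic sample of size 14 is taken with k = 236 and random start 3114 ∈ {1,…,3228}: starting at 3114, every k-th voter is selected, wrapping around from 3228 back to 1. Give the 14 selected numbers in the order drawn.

Selection 1: 3114
Selection 2: 3114 + 236 = 3350 → 3350 − 3228 = 122
Selection 3: 122 + 236 = 358
Selection 4: 358 + 236 = 594
Selection 5: 594 + 236 = 830
Selection 6: 830 + 236 = 1066
Selection 7: 1066 + 236 = 1302
Selection 8: 1302 + 236 = 1538
Selection 9: 1538 + 236 = 1774
Selection 10: 1774 + 236 = 2010
Selection 11: 2010 + 236 = 2246
Selection 12: 2246 + 236 = 2482
Selection 13: 2482 + 236 = 2718
Selection 14: 2718 + 236 = 2954

3114, 122, 358, 594, 830, 1066, 1302, 1538, 1774, 2010, 2246, 2482, 2718, 2954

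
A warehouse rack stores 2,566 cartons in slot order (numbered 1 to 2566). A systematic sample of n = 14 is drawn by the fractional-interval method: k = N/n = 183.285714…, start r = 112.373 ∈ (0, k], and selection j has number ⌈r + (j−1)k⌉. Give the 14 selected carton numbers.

113, 296, 479, 663, 846, 1029, 1213, 1396, 1579, 1762, 1946, 2129, 2312, 2496

j=1: r + 0k = 112.373 → ⌈·⌉ = 113
j=2: r + 1k = 295.658714… → ⌈·⌉ = 296
j=3: r + 2k = 478.944428… → ⌈·⌉ = 479
j=4: r + 3k = 662.230142… → ⌈·⌉ = 663
j=5: r + 4k = 845.515857… → ⌈·⌉ = 846
j=6: r + 5k = 1028.801571… → ⌈·⌉ = 1029
j=7: r + 6k = 1212.087285… → ⌈·⌉ = 1213
j=8: r + 7k = 1395.373 → ⌈·⌉ = 1396
j=9: r + 8k = 1578.658714… → ⌈·⌉ = 1579
j=10: r + 9k = 1761.944428… → ⌈·⌉ = 1762
j=11: r + 10k = 1945.230142… → ⌈·⌉ = 1946
j=12: r + 11k = 2128.515857… → ⌈·⌉ = 2129
j=13: r + 12k = 2311.801571… → ⌈·⌉ = 2312
j=14: r + 13k = 2495.087285… → ⌈·⌉ = 2496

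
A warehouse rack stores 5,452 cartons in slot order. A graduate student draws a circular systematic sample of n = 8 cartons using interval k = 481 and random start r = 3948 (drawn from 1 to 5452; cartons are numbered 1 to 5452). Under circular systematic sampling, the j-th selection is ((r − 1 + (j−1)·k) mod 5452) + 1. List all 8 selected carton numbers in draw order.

Selection 1: 3948
Selection 2: 3948 + 481 = 4429
Selection 3: 4429 + 481 = 4910
Selection 4: 4910 + 481 = 5391
Selection 5: 5391 + 481 = 5872 → 5872 − 5452 = 420
Selection 6: 420 + 481 = 901
Selection 7: 901 + 481 = 1382
Selection 8: 1382 + 481 = 1863

3948, 4429, 4910, 5391, 420, 901, 1382, 1863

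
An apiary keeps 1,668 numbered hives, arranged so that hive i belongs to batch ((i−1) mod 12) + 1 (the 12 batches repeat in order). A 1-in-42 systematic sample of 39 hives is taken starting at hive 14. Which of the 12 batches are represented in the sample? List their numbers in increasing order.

2, 8

Consecutive selections differ by k = 42, so their batch numbers differ by 42 mod 12 = 6.
gcd(42, 12) = 6, so the sample visits 12/6 = 2 distinct residues mod 12.
Start 14 is batch 2; the batches hit are 2, 8.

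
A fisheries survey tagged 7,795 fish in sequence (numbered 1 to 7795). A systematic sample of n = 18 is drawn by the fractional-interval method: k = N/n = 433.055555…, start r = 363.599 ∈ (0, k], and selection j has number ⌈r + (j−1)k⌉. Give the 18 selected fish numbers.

364, 797, 1230, 1663, 2096, 2529, 2962, 3395, 3829, 4262, 4695, 5128, 5561, 5994, 6427, 6860, 7293, 7726

j=1: r + 0k = 363.599 → ⌈·⌉ = 364
j=2: r + 1k = 796.654555… → ⌈·⌉ = 797
j=3: r + 2k = 1229.710111… → ⌈·⌉ = 1230
j=4: r + 3k = 1662.765666… → ⌈·⌉ = 1663
j=5: r + 4k = 2095.821222… → ⌈·⌉ = 2096
j=6: r + 5k = 2528.876777… → ⌈·⌉ = 2529
j=7: r + 6k = 2961.932333… → ⌈·⌉ = 2962
j=8: r + 7k = 3394.987888… → ⌈·⌉ = 3395
j=9: r + 8k = 3828.043444… → ⌈·⌉ = 3829
j=10: r + 9k = 4261.099 → ⌈·⌉ = 4262
j=11: r + 10k = 4694.154555… → ⌈·⌉ = 4695
j=12: r + 11k = 5127.210111… → ⌈·⌉ = 5128
j=13: r + 12k = 5560.265666… → ⌈·⌉ = 5561
j=14: r + 13k = 5993.321222… → ⌈·⌉ = 5994
j=15: r + 14k = 6426.376777… → ⌈·⌉ = 6427
j=16: r + 15k = 6859.432333… → ⌈·⌉ = 6860
j=17: r + 16k = 7292.487888… → ⌈·⌉ = 7293
j=18: r + 17k = 7725.543444… → ⌈·⌉ = 7726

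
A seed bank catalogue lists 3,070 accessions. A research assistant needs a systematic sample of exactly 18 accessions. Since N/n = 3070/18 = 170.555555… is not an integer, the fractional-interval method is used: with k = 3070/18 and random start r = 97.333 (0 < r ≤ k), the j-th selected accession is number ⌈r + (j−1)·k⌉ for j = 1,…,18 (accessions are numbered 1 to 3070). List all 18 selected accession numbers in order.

98, 268, 439, 609, 780, 951, 1121, 1292, 1462, 1633, 1803, 1974, 2144, 2315, 2486, 2656, 2827, 2997

j=1: r + 0k = 97.333 → ⌈·⌉ = 98
j=2: r + 1k = 267.888555… → ⌈·⌉ = 268
j=3: r + 2k = 438.444111… → ⌈·⌉ = 439
j=4: r + 3k = 608.999666… → ⌈·⌉ = 609
j=5: r + 4k = 779.555222… → ⌈·⌉ = 780
j=6: r + 5k = 950.110777… → ⌈·⌉ = 951
j=7: r + 6k = 1120.666333… → ⌈·⌉ = 1121
j=8: r + 7k = 1291.221888… → ⌈·⌉ = 1292
j=9: r + 8k = 1461.777444… → ⌈·⌉ = 1462
j=10: r + 9k = 1632.333 → ⌈·⌉ = 1633
j=11: r + 10k = 1802.888555… → ⌈·⌉ = 1803
j=12: r + 11k = 1973.444111… → ⌈·⌉ = 1974
j=13: r + 12k = 2143.999666… → ⌈·⌉ = 2144
j=14: r + 13k = 2314.555222… → ⌈·⌉ = 2315
j=15: r + 14k = 2485.110777… → ⌈·⌉ = 2486
j=16: r + 15k = 2655.666333… → ⌈·⌉ = 2656
j=17: r + 16k = 2826.221888… → ⌈·⌉ = 2827
j=18: r + 17k = 2996.777444… → ⌈·⌉ = 2997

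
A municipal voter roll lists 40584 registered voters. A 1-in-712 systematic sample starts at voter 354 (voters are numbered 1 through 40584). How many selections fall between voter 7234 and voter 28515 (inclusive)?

30

k = 712
First selection ≥ 7234: 354 + ⌈(7234−354)/712⌉·712 = 354 + 10×712 = 7474
Last selection ≤ 28515: 354 + ⌊(28515−354)/712⌋·712 = 354 + 39×712 = 28122
Count = 39 − 10 + 1 = 30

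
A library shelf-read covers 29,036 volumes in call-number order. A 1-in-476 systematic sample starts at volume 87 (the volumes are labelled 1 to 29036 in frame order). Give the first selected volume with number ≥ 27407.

27695

k = 476
Steps past start: ⌈(27407 − 87)/476⌉ = ⌈27320/476⌉ = 58
Selected volume: 87 + 58×476 = 27695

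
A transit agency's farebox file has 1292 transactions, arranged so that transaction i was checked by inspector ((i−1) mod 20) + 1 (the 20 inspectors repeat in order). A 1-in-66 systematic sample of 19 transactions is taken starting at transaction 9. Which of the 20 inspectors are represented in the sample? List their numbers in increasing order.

1, 3, 5, 7, 9, 11, 13, 15, 17, 19

Consecutive selections differ by k = 66, so their inspector numbers differ by 66 mod 20 = 6.
gcd(66, 20) = 2, so the sample visits 20/2 = 10 distinct residues mod 20.
Start 9 is inspector 9; the inspectors hit are 1, 3, 5, 7, 9, 11, 13, 15, 17, 19.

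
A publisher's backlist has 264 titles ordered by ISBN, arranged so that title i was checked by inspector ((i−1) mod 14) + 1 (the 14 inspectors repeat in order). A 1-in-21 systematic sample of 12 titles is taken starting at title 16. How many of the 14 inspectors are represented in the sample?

2

Consecutive selections differ by k = 21, so their inspector numbers differ by 21 mod 14 = 7.
gcd(21, 14) = 7, so the sample visits 14/7 = 2 distinct residues mod 14.
Start 16 is inspector 2; the inspectors hit are 2, 9.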